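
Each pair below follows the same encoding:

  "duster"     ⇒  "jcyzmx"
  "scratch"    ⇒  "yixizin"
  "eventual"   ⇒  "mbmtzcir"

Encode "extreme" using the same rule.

mdzxmsm

The shift depends on letter class: consonant d→j is +6, but vowel u→c is +8. Vowels shift forward by 8 and consonants shift forward by 6.
On extreme: e(vowel)+8=m, x(cons)+6=d, t(cons)+6=z, r(cons)+6=x, e(vowel)+8=m, m(cons)+6=s, e(vowel)+8=m.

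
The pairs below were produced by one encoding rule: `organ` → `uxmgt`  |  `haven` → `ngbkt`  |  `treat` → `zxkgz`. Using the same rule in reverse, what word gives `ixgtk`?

crane

Compare letters: o→u is +6, r→x is +6, g→m is +6 — a constant shift. It's a constant shift of +6 (ROT6).
Decoding ixgtk: i−6=c, x−6=r, g−6=a, t−6=n, k−6=e.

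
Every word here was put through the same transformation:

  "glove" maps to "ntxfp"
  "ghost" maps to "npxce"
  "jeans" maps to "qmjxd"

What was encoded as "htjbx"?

alarm

The shift increases by 1 at each position, starting from +7: 7, 8, 9, ….
Decoding htjbx: h−7=a, t−8=l, j−9=a, b−10=r, x−11=m.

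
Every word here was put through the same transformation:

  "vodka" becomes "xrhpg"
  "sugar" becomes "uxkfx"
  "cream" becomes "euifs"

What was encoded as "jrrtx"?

honor

In vodka: v→x is +2, o→r is +3, d→h is +4, k→p is +5 — the shift increases by 1 each position. Letter i (0-indexed) is shifted by i+2, so successive shifts are 2, 3, 4, ….
Reversing it on jrrtx: j−2=h, r−3=o, r−4=n, t−5=o, x−6=r.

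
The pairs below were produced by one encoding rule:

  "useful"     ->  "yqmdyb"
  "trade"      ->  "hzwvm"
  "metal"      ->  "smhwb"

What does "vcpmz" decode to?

diver

u(20)→y(24) and s(18)→q(16) fit y≡17x+22 (mod 26); the inverse of 17 mod 26 is 23. Each letter's alphabet position (a=0..z=25) is mapped through 17·x+22 mod 26 — an affine cipher.
Decoding vcpmz: v(21)→23·(21−22)≡3=d; c(2)→23·(2−22)≡8=i; p(15)→23·(15−22)≡21=v; m(12)→23·(12−22)≡4=e; z(25)→23·(25−22)≡17=r (all mod 26).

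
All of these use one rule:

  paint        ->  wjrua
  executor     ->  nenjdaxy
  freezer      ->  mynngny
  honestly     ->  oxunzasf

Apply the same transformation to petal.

Two shifts are in play — +9 for a/e/i/o/u, +7 for every other letter.
Applying it to petal: p(cons)+7=w, e(vowel)+9=n, t(cons)+7=a, a(vowel)+9=j, l(cons)+7=s.

wnajs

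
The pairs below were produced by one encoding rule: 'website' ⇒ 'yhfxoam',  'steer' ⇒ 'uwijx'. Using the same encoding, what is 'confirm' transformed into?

In website: w→y is +2, e→h is +3, b→f is +4, s→x is +5 — the shift increases by 1 each position. The shift increases by 1 at each position, starting from +2: 2, 3, 4, ….
Applying it to confirm: c+2=e, o+3=r, n+4=r, f+5=k, i+6=o, r+7=y, m+8=u.

errkoyu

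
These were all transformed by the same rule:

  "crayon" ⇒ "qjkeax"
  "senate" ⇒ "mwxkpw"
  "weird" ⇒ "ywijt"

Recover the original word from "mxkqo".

c(2)→q(16) and r(17)→j(9) fit y≡3x+10 (mod 26); the inverse of 3 mod 26 is 9. This is an affine cipher: with a=0,…,z=25, each position x becomes (3x+10) mod 26.
Decoding mxkqo: m(12)→9·(12−10)≡18=s; x(23)→9·(23−10)≡13=n; k(10)→9·(10−10)≡0=a; q(16)→9·(16−10)≡2=c; o(14)→9·(14−10)≡10=k (all mod 26).

snack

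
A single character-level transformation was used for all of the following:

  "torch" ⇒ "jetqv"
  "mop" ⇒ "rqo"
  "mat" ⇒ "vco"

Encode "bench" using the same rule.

jepgd

The output letters match the input read backwards, each shifted +2: torch reversed is hcrot. Two steps: reverse the string, then apply a Caesar shift of +2.
For bench: reverse → hcneb; then shift: h+2=j, c+2=e, n+2=p, e+2=g, b+2=d.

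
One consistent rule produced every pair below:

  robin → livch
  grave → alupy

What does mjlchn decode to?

Every letter moves 20 places later in the alphabet, wrapping around z→a.
Reversing it on mjlchn: m−20=s, j−20=p, l−20=r, c−20=i, h−20=n, n−20=t.

sprint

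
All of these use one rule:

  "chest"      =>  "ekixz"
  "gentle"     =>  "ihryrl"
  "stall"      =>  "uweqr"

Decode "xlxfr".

In chest: c→e is +2, h→k is +3, e→i is +4, s→x is +5 — the shift increases by 1 each position. Each letter shifts forward by (position + 2), i.e. 2, 3, 4, … — the shift grows by one for each successive letter.
Reversing it on xlxfr: x−2=v, l−3=i, x−4=t, f−5=a, r−6=l.

vital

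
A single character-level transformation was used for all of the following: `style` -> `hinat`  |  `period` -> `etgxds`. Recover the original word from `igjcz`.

Compare letters: s→h is +15, t→i is +15, y→n is +15 — a constant shift. Every letter moves 15 places later in the alphabet, wrapping around z→a.
Undoing it on igjcz: i−15=t, g−15=r, j−15=u, c−15=n, z−15=k.

trunk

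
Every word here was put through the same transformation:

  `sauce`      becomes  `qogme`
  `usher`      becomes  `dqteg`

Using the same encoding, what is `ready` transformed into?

kpmqd

Read the word backwards and shift each letter +12.
On ready: reverse → ydaer; then shift: y+12=k, d+12=p, a+12=m, e+12=q, r+12=d.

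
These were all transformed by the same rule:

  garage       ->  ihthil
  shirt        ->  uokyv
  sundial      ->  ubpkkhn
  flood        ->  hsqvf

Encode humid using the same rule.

jbopf

The shifts repeat in a cycle of length 2: positions 0,1,… shift by +2, +7, then the pattern repeats.
For humid: h+2=j, u+7=b, m+2=o, i+7=p, d+2=f.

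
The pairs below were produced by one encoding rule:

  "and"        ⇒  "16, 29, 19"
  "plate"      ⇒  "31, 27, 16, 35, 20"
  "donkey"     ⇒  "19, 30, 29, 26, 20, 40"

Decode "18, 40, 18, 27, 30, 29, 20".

cyclone

a is letter #1 and maps to 16: an offset of 15. Letters become their 1-based position plus 15 (so a→16, b→17, …).
Undoing it on 18, 40, 18, 27, 30, 29, 20: 18→(18−15)÷1=3=c, 40→(40−15)÷1=25=y, 18→(18−15)÷1=3=c, 27→(27−15)÷1=12=l, 30→(30−15)÷1=15=o, 29→(29−15)÷1=14=n, 20→(20−15)÷1=5=e.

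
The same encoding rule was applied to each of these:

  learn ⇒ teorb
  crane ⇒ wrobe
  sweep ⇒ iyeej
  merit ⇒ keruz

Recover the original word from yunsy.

Each letter's alphabet position (a=0..z=25) is mapped through 17·x+14 mod 26 — an affine cipher.
Decoding yunsy: y(24)→23·(24−14)≡22=w; u(20)→23·(20−14)≡8=i; n(13)→23·(13−14)≡3=d; s(18)→23·(18−14)≡14=o; y(24)→23·(24−14)≡22=w (all mod 26).

widow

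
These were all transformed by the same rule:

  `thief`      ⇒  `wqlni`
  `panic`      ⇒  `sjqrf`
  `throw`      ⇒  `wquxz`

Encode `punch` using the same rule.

sdqlk

Shifts by position in thief: pos 0: t→w (+3), pos 1: h→q (+9), pos 2: i→l (+3), pos 3: e→n (+9) — repeating every 2. The shifts repeat in a cycle of length 2: positions 0,1,… shift by +3, +9, then the pattern repeats.
For punch: p+3=s, u+9=d, n+3=q, c+9=l, h+3=k.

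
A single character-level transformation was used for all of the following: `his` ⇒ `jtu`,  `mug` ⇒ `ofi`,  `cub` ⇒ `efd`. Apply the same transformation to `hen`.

The shift depends on letter class: consonant h→j is +2, but vowel i→t is +11. Vowels shift forward by 11 and consonants shift forward by 2.
Applying it to hen: h(cons)+2=j, e(vowel)+11=p, n(cons)+2=p.

jpp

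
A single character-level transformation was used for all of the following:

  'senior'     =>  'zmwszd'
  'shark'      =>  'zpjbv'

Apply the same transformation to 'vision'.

In senior: s→z is +7, e→m is +8, n→w is +9, i→s is +10 — the shift increases by 1 each position. The shift increases by 1 at each position, starting from +7: 7, 8, 9, ….
Applying it to vision: v+7=c, i+8=q, s+9=b, i+10=s, o+11=z, n+12=z.

cqbszz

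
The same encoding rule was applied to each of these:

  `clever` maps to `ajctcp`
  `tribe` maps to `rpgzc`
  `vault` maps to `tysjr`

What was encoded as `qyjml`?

salon

This is a Caesar cipher with shift 24.
Reversing it on qyjml: q−24=s, y−24=a, j−24=l, m−24=o, l−24=n.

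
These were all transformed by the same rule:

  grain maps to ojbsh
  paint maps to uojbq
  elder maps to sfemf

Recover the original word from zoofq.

penny

The output letters match the input read backwards, each shifted +1: grain reversed is niarg. Two steps: reverse the string, then apply a Caesar shift of +1.
Reversing it on zoofq: shift back: z−1=y, o−1=n, o−1=n, f−1=e, q−1=p → ynnep; then reverse → penny.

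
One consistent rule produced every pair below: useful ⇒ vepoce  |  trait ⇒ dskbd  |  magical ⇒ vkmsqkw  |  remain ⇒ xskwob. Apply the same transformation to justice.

omsdcet

Two steps: reverse the string, then apply a Caesar shift of +10.
Applying it to justice: reverse → ecitsuj; then shift: e+10=o, c+10=m, i+10=s, t+10=d, s+10=c, u+10=e, j+10=t.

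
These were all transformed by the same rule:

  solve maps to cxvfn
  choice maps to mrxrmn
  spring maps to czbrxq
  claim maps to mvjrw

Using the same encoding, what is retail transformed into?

bndjrv

The shift depends on letter class: consonant s→c is +10, but vowel o→x is +9. Vowels shift forward by 9 and consonants shift forward by 10.
For retail: r(cons)+10=b, e(vowel)+9=n, t(cons)+10=d, a(vowel)+9=j, i(vowel)+9=r, l(cons)+10=v.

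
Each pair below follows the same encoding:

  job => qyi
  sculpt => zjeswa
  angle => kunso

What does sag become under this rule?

The shift depends on letter class: consonant j→q is +7, but vowel o→y is +10. Two shifts are in play — +10 for a/e/i/o/u, +7 for every other letter.
For sag: s(cons)+7=z, a(vowel)+10=k, g(cons)+7=n.

zkn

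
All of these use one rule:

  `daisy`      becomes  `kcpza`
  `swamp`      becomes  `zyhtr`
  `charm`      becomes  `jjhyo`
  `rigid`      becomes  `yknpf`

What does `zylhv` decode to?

Shifts by position in daisy: pos 0: d→k (+7), pos 1: a→c (+2), pos 2: i→p (+7), pos 3: s→z (+7), pos 4: y→a (+2) — repeating every 3. A repeating key of period 3 is used — shifts +7, +2, +7 over and over.
Decoding zylhv: z−7=s, y−2=w, l−7=e, h−7=a, v−2=t.

sweat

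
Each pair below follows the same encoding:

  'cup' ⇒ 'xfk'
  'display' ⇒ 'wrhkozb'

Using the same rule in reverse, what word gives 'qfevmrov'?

Each pair mirrors across the alphabet (c↔x, u↔f, p↔k): positions sum to 25. This is the alphabet-reversal cipher (Atbash): a becomes z, b becomes y, etc.
Undoing it on qfevmrov: q↔j, f↔u, e↔v, v↔e, m↔n, r↔i, o↔l, v↔e.

juvenile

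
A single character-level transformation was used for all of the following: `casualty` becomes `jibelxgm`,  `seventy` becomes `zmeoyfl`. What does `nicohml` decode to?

The shift increases by 1 at each position, starting from +7: 7, 8, 9, ….
Reversing it on nicohml: n−7=g, i−8=a, c−9=t, o−10=e, h−11=w, m−12=a, l−13=y.

gateway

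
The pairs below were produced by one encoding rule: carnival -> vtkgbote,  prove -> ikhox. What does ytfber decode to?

Compare letters: c→v is +19, a→t is +19, r→k is +19 — a constant shift. Each letter is shifted forward by 19 in the alphabet (a Caesar shift of +19).
Undoing it on ytfber: y−19=f, t−19=a, f−19=m, b−19=i, e−19=l, r−19=y.

family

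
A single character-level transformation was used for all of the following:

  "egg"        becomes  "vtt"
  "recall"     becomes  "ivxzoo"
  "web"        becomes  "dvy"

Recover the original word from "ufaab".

Each pair mirrors across the alphabet (e↔v, g↔t, g↔t): positions sum to 25. Each letter is replaced by its mirror in the alphabet: a↔z, b↔y, c↔x, and so on (the Atbash cipher).
Reversing it on ufaab: u↔f, f↔u, a↔z, a↔z, b↔y.

fuzzy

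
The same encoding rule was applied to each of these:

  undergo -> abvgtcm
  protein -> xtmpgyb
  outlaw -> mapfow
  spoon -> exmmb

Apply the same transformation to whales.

u(20)→a(0) and n(13)→b(1) fit y≡11x+14 (mod 26); the inverse of 11 mod 26 is 19. Each letter's alphabet position (a=0..z=25) is mapped through 11·x+14 mod 26 — an affine cipher.
On whales: w(22)→11·22+14≡22=w; h(7)→11·7+14≡13=n; a(0)→11·0+14≡14=o; l(11)→11·11+14≡5=f; e(4)→11·4+14≡6=g; s(18)→11·18+14≡4=e (all mod 26).

wnofge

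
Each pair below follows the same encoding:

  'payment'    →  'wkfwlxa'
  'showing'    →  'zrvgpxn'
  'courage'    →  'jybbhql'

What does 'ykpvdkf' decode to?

Shifts by position in payment: pos 0: p→w (+7), pos 1: a→k (+10), pos 2: y→f (+7), pos 3: m→w (+10) — repeating every 2. A repeating key of period 2 is used — shifts +7, +10 over and over.
Undoing it on ykpvdkf: y−7=r, k−10=a, p−7=i, v−10=l, d−7=w, k−10=a, f−7=y.

railway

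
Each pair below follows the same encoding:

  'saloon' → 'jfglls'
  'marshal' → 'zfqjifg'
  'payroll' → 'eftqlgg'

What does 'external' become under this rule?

dacdqsfg

s(18)→j(9) and a(0)→f(5) fit y≡19x+5 (mod 26); the inverse of 19 mod 26 is 11. This is an affine cipher: with a=0,…,z=25, each position x becomes (19x+5) mod 26.
Applying it to external: e(4)→19·4+5≡3=d; x(23)→19·23+5≡0=a; t(19)→19·19+5≡2=c; e(4)→19·4+5≡3=d; r(17)→19·17+5≡16=q; n(13)→19·13+5≡18=s; a(0)→19·0+5≡5=f; l(11)→19·11+5≡6=g (all mod 26).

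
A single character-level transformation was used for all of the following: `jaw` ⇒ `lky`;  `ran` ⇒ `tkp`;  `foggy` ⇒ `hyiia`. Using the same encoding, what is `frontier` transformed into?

htypvsot

The shift depends on letter class: consonant j→l is +2, but vowel a→k is +10. Two shifts are in play — +10 for a/e/i/o/u, +2 for every other letter.
Applying it to frontier: f(cons)+2=h, r(cons)+2=t, o(vowel)+10=y, n(cons)+2=p, t(cons)+2=v, i(vowel)+10=s, e(vowel)+10=o, r(cons)+2=t.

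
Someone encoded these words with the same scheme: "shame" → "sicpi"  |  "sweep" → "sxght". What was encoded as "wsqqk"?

wrong

In shame: s→s is +0, h→i is +1, a→c is +2, m→p is +3 — the shift increases by 1 each position. Letter i (0-indexed) is shifted by i+0, so successive shifts are 0, 1, 2, ….
Decoding wsqqk: w−0=w, s−1=r, q−2=o, q−3=n, k−4=g.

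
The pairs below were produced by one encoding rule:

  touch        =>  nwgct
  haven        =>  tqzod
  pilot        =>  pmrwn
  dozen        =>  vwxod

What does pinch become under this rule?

pmdct

t(19)→n(13) and o(14)→w(22) fit y≡19x+16 (mod 26); the inverse of 19 mod 26 is 11. Treating letters as 0–25, the rule is x ↦ 19x + 16 (mod 26).
For pinch: p(15)→19·15+16≡15=p; i(8)→19·8+16≡12=m; n(13)→19·13+16≡3=d; c(2)→19·2+16≡2=c; h(7)→19·7+16≡19=t (all mod 26).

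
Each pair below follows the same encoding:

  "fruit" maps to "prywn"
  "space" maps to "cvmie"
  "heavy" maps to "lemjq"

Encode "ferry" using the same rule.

f(5)→p(15) and r(17)→r(17) fit y≡11x+12 (mod 26); the inverse of 11 mod 26 is 19. Treating letters as 0–25, the rule is x ↦ 11x + 12 (mod 26).
Applying it to ferry: f(5)→11·5+12≡15=p; e(4)→11·4+12≡4=e; r(17)→11·17+12≡17=r; r(17)→11·17+12≡17=r; y(24)→11·24+12≡16=q (all mod 26).

perrq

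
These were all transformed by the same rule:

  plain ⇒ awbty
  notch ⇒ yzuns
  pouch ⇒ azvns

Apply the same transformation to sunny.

dfoyj

The shifts repeat in a cycle of length 3: positions 0,1,… shift by +11, +11, +1, then the pattern repeats.
On sunny: s+11=d, u+11=f, n+1=o, n+11=y, y+11=j.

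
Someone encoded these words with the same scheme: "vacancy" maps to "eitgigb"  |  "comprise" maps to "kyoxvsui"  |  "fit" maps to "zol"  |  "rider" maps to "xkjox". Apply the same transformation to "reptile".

krozvkx

The output letters match the input read backwards, each shifted +6: vacancy reversed is ycnacav. The word is reversed, then every letter is shifted forward by 6.
For reptile: reverse → elitper; then shift: e+6=k, l+6=r, i+6=o, t+6=z, p+6=v, e+6=k, r+6=x.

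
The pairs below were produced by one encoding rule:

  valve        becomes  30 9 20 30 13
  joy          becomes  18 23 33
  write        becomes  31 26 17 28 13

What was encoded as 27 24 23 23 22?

v is letter #22 and maps to 30: an offset of 8. Letters become their 1-based position plus 8 (so a→9, b→10, …).
Decoding 27 24 23 23 22: 27→(27−8)÷1=19=s, 24→(24−8)÷1=16=p, 23→(23−8)÷1=15=o, 23→(23−8)÷1=15=o, 22→(22−8)÷1=14=n.

spoon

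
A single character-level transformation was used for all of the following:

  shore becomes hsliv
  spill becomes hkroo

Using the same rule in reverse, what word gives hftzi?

sugar

Each pair mirrors across the alphabet (s↔h, h↔s, o↔l): positions sum to 25. This is the alphabet-reversal cipher (Atbash): a becomes z, b becomes y, etc.
Reversing it on hftzi: h↔s, f↔u, t↔g, z↔a, i↔r.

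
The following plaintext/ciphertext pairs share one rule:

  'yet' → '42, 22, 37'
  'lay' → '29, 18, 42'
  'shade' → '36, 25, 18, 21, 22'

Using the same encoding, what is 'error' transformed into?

Each letter is replaced by its alphabet position (a=1..z=26) + 17.
On error: e=5→22, r=18→35, r=18→35, o=15→32, r=18→35.

22, 35, 35, 32, 35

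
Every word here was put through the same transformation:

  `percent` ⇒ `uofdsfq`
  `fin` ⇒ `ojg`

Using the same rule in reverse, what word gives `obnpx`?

The word is reversed, then every letter is shifted forward by 1.
Undoing it on obnpx: shift back: o−1=n, b−1=a, n−1=m, p−1=o, x−1=w → namow; then reverse → woman.

woman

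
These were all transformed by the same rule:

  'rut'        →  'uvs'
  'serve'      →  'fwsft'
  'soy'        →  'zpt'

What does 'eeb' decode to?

The output letters match the input read backwards, each shifted +1: rut reversed is tur. The word is reversed, then every letter is shifted forward by 1.
Decoding eeb: shift back: e−1=d, e−1=d, b−1=a → dda; then reverse → add.

add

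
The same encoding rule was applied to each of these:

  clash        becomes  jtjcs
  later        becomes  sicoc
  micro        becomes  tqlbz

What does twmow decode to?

model

In clash: c→j is +7, l→t is +8, a→j is +9, s→c is +10 — the shift increases by 1 each position. Each letter shifts forward by (position + 7), i.e. 7, 8, 9, … — the shift grows by one for each successive letter.
Reversing it on twmow: t−7=m, w−8=o, m−9=d, o−10=e, w−11=l.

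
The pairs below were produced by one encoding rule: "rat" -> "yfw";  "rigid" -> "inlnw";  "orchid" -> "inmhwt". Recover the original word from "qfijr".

medal

The output letters match the input read backwards, each shifted +5: rat reversed is tar. Two steps: reverse the string, then apply a Caesar shift of +5.
Decoding qfijr: shift back: q−5=l, f−5=a, i−5=d, j−5=e, r−5=m → ladem; then reverse → medal.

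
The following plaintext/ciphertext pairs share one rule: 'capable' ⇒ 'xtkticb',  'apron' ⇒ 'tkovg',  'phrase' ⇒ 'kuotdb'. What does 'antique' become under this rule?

c(2)→x(23) and a(0)→t(19) fit y≡15x+19 (mod 26); the inverse of 15 mod 26 is 7. Each letter's alphabet position (a=0..z=25) is mapped through 15·x+19 mod 26 — an affine cipher.
Applying it to antique: a(0)→15·0+19≡19=t; n(13)→15·13+19≡6=g; t(19)→15·19+19≡18=s; i(8)→15·8+19≡9=j; q(16)→15·16+19≡25=z; u(20)→15·20+19≡7=h; e(4)→15·4+19≡1=b (all mod 26).

tgsjzhb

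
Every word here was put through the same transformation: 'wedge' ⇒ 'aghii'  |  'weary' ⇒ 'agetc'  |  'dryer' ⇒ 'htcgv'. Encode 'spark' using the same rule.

Shifts by position in wedge: pos 0: w→a (+4), pos 1: e→g (+2), pos 2: d→h (+4), pos 3: g→i (+2) — repeating every 2. The shifts repeat in a cycle of length 2: positions 0,1,… shift by +4, +2, then the pattern repeats.
Applying it to spark: s+4=w, p+2=r, a+4=e, r+2=t, k+4=o.

wreto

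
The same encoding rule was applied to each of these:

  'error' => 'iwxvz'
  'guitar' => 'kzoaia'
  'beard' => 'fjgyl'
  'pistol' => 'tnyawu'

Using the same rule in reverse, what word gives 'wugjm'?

space

In error: e→i is +4, r→w is +5, r→x is +6, o→v is +7 — the shift increases by 1 each position. The shift increases by 1 at each position, starting from +4: 4, 5, 6, ….
Reversing it on wugjm: w−4=s, u−5=p, g−6=a, j−7=c, m−8=e.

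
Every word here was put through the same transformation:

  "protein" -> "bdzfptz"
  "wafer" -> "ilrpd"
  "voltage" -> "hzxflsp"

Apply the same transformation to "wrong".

idzzs

The shift depends on letter class: consonant p→b is +12, but vowel o→z is +11. Vowels shift forward by 11 and consonants shift forward by 12.
On wrong: w(cons)+12=i, r(cons)+12=d, o(vowel)+11=z, n(cons)+12=z, g(cons)+12=s.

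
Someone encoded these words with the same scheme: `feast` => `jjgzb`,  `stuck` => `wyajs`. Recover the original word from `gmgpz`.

chair

In feast: f→j is +4, e→j is +5, a→g is +6, s→z is +7 — the shift increases by 1 each position. The shift increases by 1 at each position, starting from +4: 4, 5, 6, ….
Undoing it on gmgpz: g−4=c, m−5=h, g−6=a, p−7=i, z−8=r.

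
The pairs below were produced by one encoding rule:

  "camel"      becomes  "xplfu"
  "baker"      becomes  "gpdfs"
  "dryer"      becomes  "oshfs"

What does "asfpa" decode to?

This is an affine cipher: with a=0,…,z=25, each position x becomes (17x+15) mod 26.
Decoding asfpa: a(0)→23·(0−15)≡19=t; s(18)→23·(18−15)≡17=r; f(5)→23·(5−15)≡4=e; p(15)→23·(15−15)≡0=a; a(0)→23·(0−15)≡19=t (all mod 26).

treat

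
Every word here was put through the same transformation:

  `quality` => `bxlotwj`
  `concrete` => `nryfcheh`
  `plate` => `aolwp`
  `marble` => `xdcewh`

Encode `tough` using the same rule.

It's a Vigenère-style cipher with numeric key [11,3]: position i shifts by key[i mod 2].
For tough: t+11=e, o+3=r, u+11=f, g+3=j, h+11=s.

erfjs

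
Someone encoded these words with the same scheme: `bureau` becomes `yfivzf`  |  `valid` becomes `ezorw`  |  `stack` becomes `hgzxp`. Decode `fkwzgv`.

update

Each pair mirrors across the alphabet (b↔y, u↔f, r↔i): positions sum to 25. Letters are reflected about the middle of the alphabet (position → 25−position): Atbash.
Reversing it on fkwzgv: f↔u, k↔p, w↔d, z↔a, g↔t, v↔e.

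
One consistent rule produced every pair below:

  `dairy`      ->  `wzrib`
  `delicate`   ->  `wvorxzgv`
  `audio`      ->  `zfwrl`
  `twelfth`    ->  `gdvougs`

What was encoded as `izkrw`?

rapid

d(3)→w(22) and a(0)→z(25) fit y≡25x+25 (mod 26); the inverse of 25 mod 26 is 25. Each letter's alphabet position (a=0..z=25) is mapped through 25·x+25 mod 26 — an affine cipher.
Decoding izkrw: i(8)→25·(8−25)≡17=r; z(25)→25·(25−25)≡0=a; k(10)→25·(10−25)≡15=p; r(17)→25·(17−25)≡8=i; w(22)→25·(22−25)≡3=d (all mod 26).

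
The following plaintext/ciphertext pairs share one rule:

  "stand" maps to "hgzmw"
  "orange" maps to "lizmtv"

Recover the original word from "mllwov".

noodle

Each pair mirrors across the alphabet (s↔h, t↔g, a↔z): positions sum to 25. This is the alphabet-reversal cipher (Atbash): a becomes z, b becomes y, etc.
Reversing it on mllwov: m↔n, l↔o, l↔o, w↔d, o↔l, v↔e.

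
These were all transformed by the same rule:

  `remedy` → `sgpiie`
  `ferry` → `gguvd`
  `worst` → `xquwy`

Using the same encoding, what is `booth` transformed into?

cqrxm

In remedy: r→s is +1, e→g is +2, m→p is +3, e→i is +4 — the shift increases by 1 each position. Each letter shifts forward by (position + 1), i.e. 1, 2, 3, … — the shift grows by one for each successive letter.
For booth: b+1=c, o+2=q, o+3=r, t+4=x, h+5=m.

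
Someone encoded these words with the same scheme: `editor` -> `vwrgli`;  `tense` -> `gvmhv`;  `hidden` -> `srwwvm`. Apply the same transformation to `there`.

Each pair mirrors across the alphabet (e↔v, d↔w, i↔r): positions sum to 25. Each letter is replaced by its mirror in the alphabet: a↔z, b↔y, c↔x, and so on (the Atbash cipher).
Applying it to there: t↔g, h↔s, e↔v, r↔i, e↔v.

gsviv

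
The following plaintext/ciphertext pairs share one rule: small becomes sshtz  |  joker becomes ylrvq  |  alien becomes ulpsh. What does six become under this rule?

epz

The output letters match the input read backwards, each shifted +7: small reversed is llams. Read the word backwards and shift each letter +7.
Applying it to six: reverse → xis; then shift: x+7=e, i+7=p, s+7=z.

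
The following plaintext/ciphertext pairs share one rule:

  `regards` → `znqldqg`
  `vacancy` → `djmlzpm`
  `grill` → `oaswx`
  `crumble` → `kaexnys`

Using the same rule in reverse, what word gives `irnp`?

aide

In regards: r→z is +8, e→n is +9, g→q is +10, a→l is +11 — the shift increases by 1 each position. Letter i (0-indexed) is shifted by i+8, so successive shifts are 8, 9, 10, ….
Reversing it on irnp: i−8=a, r−9=i, n−10=d, p−11=e.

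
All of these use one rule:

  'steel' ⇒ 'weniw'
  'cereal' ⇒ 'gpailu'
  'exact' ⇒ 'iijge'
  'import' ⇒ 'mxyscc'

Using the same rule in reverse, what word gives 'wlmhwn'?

saddle

Shifts by position in steel: pos 0: s→w (+4), pos 1: t→e (+11), pos 2: e→n (+9), pos 3: e→i (+4), pos 4: l→w (+11) — repeating every 3. The shifts repeat in a cycle of length 3: positions 0,1,… shift by +4, +11, +9, then the pattern repeats.
Undoing it on wlmhwn: w−4=s, l−11=a, m−9=d, h−4=d, w−11=l, n−9=e.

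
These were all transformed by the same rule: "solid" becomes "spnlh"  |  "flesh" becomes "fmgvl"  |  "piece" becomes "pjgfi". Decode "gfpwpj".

Each letter shifts forward by its position index (0, 1, 2, …) — the shift grows by one for each successive letter.
Decoding gfpwpj: g−0=g, f−1=e, p−2=n, w−3=t, p−4=l, j−5=e.

gentle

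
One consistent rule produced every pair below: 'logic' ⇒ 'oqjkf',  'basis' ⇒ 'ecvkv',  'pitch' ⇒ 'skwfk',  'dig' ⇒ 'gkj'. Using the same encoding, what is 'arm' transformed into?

cup

Two shifts are in play — +2 for a/e/i/o/u, +3 for every other letter.
Applying it to arm: a(vowel)+2=c, r(cons)+3=u, m(cons)+3=p.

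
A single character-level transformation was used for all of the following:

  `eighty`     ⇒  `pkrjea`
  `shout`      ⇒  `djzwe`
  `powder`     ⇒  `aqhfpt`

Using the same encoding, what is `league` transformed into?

Shifts by position in eighty: pos 0: e→p (+11), pos 1: i→k (+2), pos 2: g→r (+11), pos 3: h→j (+2) — repeating every 2. The shifts repeat in a cycle of length 2: positions 0,1,… shift by +11, +2, then the pattern repeats.
Applying it to league: l+11=w, e+2=g, a+11=l, g+2=i, u+11=f, e+2=g.

wglifg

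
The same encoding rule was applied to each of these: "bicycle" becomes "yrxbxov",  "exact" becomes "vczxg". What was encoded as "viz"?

era

Each pair mirrors across the alphabet (b↔y, i↔r, c↔x): positions sum to 25. This is the alphabet-reversal cipher (Atbash): a becomes z, b becomes y, etc.
Reversing it on viz: v↔e, i↔r, z↔a.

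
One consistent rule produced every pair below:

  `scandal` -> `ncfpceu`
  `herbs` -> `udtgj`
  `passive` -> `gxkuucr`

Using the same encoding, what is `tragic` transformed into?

ekictv

The output letters match the input read backwards, each shifted +2: scandal reversed is ladnacs. Read the word backwards and shift each letter +2.
Applying it to tragic: reverse → cigart; then shift: c+2=e, i+2=k, g+2=i, a+2=c, r+2=t, t+2=v.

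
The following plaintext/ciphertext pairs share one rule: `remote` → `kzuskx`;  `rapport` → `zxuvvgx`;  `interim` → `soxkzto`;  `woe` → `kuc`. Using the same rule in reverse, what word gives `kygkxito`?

increase

The word is reversed, then every letter is shifted forward by 6.
Undoing it on kygkxito: shift back: k−6=e, y−6=s, g−6=a, k−6=e, x−6=r, i−6=c, t−6=n, o−6=i → esaercni; then reverse → increase.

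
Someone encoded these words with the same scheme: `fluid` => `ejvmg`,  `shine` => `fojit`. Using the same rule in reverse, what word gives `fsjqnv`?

umpire

The output letters match the input read backwards, each shifted +1: fluid reversed is diulf. Read the word backwards and shift each letter +1.
Undoing it on fsjqnv: shift back: f−1=e, s−1=r, j−1=i, q−1=p, n−1=m, v−1=u → eripmu; then reverse → umpire.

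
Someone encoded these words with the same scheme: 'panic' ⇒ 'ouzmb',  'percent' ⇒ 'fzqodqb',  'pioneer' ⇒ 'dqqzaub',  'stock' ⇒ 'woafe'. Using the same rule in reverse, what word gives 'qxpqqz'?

The output letters match the input read backwards, each shifted +12: panic reversed is cinap. Two steps: reverse the string, then apply a Caesar shift of +12.
Reversing it on qxpqqz: shift back: q−12=e, x−12=l, p−12=d, q−12=e, q−12=e, z−12=n → eldeen; then reverse → needle.

needle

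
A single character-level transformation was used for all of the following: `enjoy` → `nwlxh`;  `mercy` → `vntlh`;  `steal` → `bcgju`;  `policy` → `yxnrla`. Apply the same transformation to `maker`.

vjmna

Shifts by position in enjoy: pos 0: e→n (+9), pos 1: n→w (+9), pos 2: j→l (+2), pos 3: o→x (+9), pos 4: y→h (+9) — repeating every 3. A repeating key of period 3 is used — shifts +9, +9, +2 over and over.
On maker: m+9=v, a+9=j, k+2=m, e+9=n, r+9=a.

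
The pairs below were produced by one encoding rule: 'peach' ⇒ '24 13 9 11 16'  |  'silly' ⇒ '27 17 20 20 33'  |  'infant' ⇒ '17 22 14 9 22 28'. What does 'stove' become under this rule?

p is letter #16 and maps to 24: an offset of 8. Letters become their 1-based position plus 8 (so a→9, b→10, …).
On stove: s=19→27, t=20→28, o=15→23, v=22→30, e=5→13.

27 28 23 30 13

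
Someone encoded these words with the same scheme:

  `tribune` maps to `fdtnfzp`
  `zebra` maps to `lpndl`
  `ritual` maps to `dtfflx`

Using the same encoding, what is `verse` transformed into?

The shift depends on letter class: consonant t→f is +12, but vowel i→t is +11. Two shifts are in play — +11 for a/e/i/o/u, +12 for every other letter.
On verse: v(cons)+12=h, e(vowel)+11=p, r(cons)+12=d, s(cons)+12=e, e(vowel)+11=p.

hpdep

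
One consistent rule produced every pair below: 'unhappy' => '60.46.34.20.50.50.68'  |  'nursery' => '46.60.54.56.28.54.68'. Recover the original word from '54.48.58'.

rot

Each letter becomes 2×(its alphabet position, a=1..z=26) + 18.
Undoing it on 54.48.58: 54→(54−18)÷2=18=r, 48→(48−18)÷2=15=o, 58→(58−18)÷2=20=t.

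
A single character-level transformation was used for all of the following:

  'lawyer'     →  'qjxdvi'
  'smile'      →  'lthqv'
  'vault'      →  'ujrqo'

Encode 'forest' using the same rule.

l(11)→q(16) and a(0)→j(9) fit y≡3x+9 (mod 26); the inverse of 3 mod 26 is 9. Each letter's alphabet position (a=0..z=25) is mapped through 3·x+9 mod 26 — an affine cipher.
On forest: f(5)→3·5+9≡24=y; o(14)→3·14+9≡25=z; r(17)→3·17+9≡8=i; e(4)→3·4+9≡21=v; s(18)→3·18+9≡11=l; t(19)→3·19+9≡14=o (all mod 26).

yzivlo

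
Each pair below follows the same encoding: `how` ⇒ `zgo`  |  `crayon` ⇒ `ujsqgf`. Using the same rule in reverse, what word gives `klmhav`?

stupid

Compare letters: h→z is +18, o→g is +18, w→o is +18 — a constant shift. It's a constant shift of +18 (ROT18).
Undoing it on klmhav: k−18=s, l−18=t, m−18=u, h−18=p, a−18=i, v−18=d.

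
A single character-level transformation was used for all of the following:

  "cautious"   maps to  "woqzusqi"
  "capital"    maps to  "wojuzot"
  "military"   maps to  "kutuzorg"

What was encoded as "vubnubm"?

finding

c(2)→w(22) and a(0)→o(14) fit y≡17x+14 (mod 26); the inverse of 17 mod 26 is 23. Each letter's alphabet position (a=0..z=25) is mapped through 17·x+14 mod 26 — an affine cipher.
Undoing it on vubnubm: v(21)→23·(21−14)≡5=f; u(20)→23·(20−14)≡8=i; b(1)→23·(1−14)≡13=n; n(13)→23·(13−14)≡3=d; u(20)→23·(20−14)≡8=i; b(1)→23·(1−14)≡13=n; m(12)→23·(12−14)≡6=g (all mod 26).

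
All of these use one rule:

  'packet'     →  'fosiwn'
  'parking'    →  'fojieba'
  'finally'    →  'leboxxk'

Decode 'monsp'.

p(15)→f(5) and a(0)→o(14) fit y≡15x+14 (mod 26); the inverse of 15 mod 26 is 7. Treating letters as 0–25, the rule is x ↦ 15x + 14 (mod 26).
Undoing it on monsp: m(12)→7·(12−14)≡12=m; o(14)→7·(14−14)≡0=a; n(13)→7·(13−14)≡19=t; s(18)→7·(18−14)≡2=c; p(15)→7·(15−14)≡7=h (all mod 26).

match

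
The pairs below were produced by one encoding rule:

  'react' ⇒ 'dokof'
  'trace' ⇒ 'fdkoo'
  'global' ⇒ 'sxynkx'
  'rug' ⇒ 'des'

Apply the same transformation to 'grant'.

sdkzf

The shift depends on letter class: consonant r→d is +12, but vowel e→o is +10. The rule splits by letter class: vowels +10, consonants +12.
On grant: g(cons)+12=s, r(cons)+12=d, a(vowel)+10=k, n(cons)+12=z, t(cons)+12=f.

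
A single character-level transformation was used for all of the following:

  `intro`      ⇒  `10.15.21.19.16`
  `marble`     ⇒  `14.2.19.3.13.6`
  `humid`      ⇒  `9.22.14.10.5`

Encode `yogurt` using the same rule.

i is letter #9 and maps to 10: an offset of 1. The number is (letter's place in the alphabet, a=1) + 1.
For yogurt: y=25→26, o=15→16, g=7→8, u=21→22, r=18→19, t=20→21.

26.16.8.22.19.21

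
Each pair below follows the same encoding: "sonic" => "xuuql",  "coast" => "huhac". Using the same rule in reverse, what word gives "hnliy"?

Each letter shifts forward by (position + 5), i.e. 5, 6, 7, … — the shift grows by one for each successive letter.
Decoding hnliy: h−5=c, n−6=h, l−7=e, i−8=a, y−9=p.

cheap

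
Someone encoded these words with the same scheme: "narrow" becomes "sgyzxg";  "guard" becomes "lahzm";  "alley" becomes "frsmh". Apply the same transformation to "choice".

hnvqlo

Each letter shifts forward by (position + 5), i.e. 5, 6, 7, … — the shift grows by one for each successive letter.
For choice: c+5=h, h+6=n, o+7=v, i+8=q, c+9=l, e+10=o.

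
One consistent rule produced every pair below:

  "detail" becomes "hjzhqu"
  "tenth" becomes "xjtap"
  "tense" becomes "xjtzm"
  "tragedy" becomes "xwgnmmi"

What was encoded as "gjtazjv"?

Letter i (0-indexed) is shifted by i+4, so successive shifts are 4, 5, 6, ….
Undoing it on gjtazjv: g−4=c, j−5=e, t−6=n, a−7=t, z−8=r, j−9=a, v−10=l.

central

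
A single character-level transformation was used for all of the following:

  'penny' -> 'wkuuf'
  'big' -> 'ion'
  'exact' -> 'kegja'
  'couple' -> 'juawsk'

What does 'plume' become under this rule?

Two shifts are in play — +6 for a/e/i/o/u, +7 for every other letter.
Applying it to plume: p(cons)+7=w, l(cons)+7=s, u(vowel)+6=a, m(cons)+7=t, e(vowel)+6=k.

wsatk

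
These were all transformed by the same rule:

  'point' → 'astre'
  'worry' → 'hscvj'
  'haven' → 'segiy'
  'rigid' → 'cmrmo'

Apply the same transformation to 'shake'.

Shifts by position in point: pos 0: p→a (+11), pos 1: o→s (+4), pos 2: i→t (+11), pos 3: n→r (+4) — repeating every 2. It's a Vigenère-style cipher with numeric key [11,4]: position i shifts by key[i mod 2].
On shake: s+11=d, h+4=l, a+11=l, k+4=o, e+11=p.

dllop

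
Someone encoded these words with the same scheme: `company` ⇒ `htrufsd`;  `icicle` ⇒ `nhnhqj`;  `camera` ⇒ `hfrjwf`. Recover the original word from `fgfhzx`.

abacus

Compare letters: c→h is +5, o→t is +5, m→r is +5 — a constant shift. Every letter moves 5 places later in the alphabet, wrapping around z→a.
Decoding fgfhzx: f−5=a, g−5=b, f−5=a, h−5=c, z−5=u, x−5=s.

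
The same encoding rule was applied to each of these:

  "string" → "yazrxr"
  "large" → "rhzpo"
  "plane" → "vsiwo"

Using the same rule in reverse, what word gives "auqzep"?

Each letter shifts forward by (position + 6), i.e. 6, 7, 8, … — the shift grows by one for each successive letter.
Undoing it on auqzep: a−6=u, u−7=n, q−8=i, z−9=q, e−10=u, p−11=e.

unique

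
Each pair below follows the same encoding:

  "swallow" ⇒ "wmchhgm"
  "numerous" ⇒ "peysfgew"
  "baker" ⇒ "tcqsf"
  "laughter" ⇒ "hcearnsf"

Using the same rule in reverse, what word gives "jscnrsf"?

feather

s(18)→w(22) and w(22)→m(12) fit y≡17x+2 (mod 26); the inverse of 17 mod 26 is 23. This is an affine cipher: with a=0,…,z=25, each position x becomes (17x+2) mod 26.
Decoding jscnrsf: j(9)→23·(9−2)≡5=f; s(18)→23·(18−2)≡4=e; c(2)→23·(2−2)≡0=a; n(13)→23·(13−2)≡19=t; r(17)→23·(17−2)≡7=h; s(18)→23·(18−2)≡4=e; f(5)→23·(5−2)≡17=r (all mod 26).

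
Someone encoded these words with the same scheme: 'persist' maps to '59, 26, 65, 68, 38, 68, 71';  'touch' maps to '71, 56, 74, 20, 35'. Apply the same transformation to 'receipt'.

65, 26, 20, 26, 38, 59, 71

p(#16)→59 and e(#5)→26: differences scale by 3, so n = 3·pos + 11. The formula is n = 3×(alphabet index, a=1) + 11.
On receipt: r=18→65, e=5→26, c=3→20, e=5→26, i=9→38, p=16→59, t=20→71.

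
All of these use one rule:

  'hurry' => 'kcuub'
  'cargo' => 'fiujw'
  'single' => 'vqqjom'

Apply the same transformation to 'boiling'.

ewqoqqj

The shift depends on letter class: consonant h→k is +3, but vowel u→c is +8. Vowels shift forward by 8 and consonants shift forward by 3.
On boiling: b(cons)+3=e, o(vowel)+8=w, i(vowel)+8=q, l(cons)+3=o, i(vowel)+8=q, n(cons)+3=q, g(cons)+3=j.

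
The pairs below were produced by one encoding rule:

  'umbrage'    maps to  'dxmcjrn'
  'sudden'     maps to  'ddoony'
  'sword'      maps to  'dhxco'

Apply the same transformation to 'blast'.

The shift depends on letter class: consonant m→x is +11, but vowel u→d is +9. Vowels shift forward by 9 and consonants shift forward by 11.
On blast: b(cons)+11=m, l(cons)+11=w, a(vowel)+9=j, s(cons)+11=d, t(cons)+11=e.

mwjde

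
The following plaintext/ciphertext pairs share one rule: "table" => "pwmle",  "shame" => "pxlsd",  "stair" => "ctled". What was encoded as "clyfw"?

lunar

The output letters match the input read backwards, each shifted +11: table reversed is elbat. The word is reversed, then every letter is shifted forward by 11.
Undoing it on clyfw: shift back: c−11=r, l−11=a, y−11=n, f−11=u, w−11=l → ranul; then reverse → lunar.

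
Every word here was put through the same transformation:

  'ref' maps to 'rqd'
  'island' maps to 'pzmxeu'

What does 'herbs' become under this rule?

endqt

The output letters match the input read backwards, each shifted +12: ref reversed is fer. The word is reversed, then every letter is shifted forward by 12.
On herbs: reverse → sbreh; then shift: s+12=e, b+12=n, r+12=d, e+12=q, h+12=t.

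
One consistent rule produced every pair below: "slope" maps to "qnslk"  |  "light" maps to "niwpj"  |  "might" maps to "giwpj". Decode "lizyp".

pinch

Treating letters as 0–25, the rule is x ↦ 19x + 12 (mod 26).
Reversing it on lizyp: l(11)→11·(11−12)≡15=p; i(8)→11·(8−12)≡8=i; z(25)→11·(25−12)≡13=n; y(24)→11·(24−12)≡2=c; p(15)→11·(15−12)≡7=h (all mod 26).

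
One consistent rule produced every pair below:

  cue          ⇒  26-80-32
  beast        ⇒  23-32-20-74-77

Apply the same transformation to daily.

c(#3)→26 and u(#21)→80: differences scale by 3, so n = 3·pos + 17. Each letter becomes 3×(its alphabet position, a=1..z=26) + 17.
For daily: d=4→29, a=1→20, i=9→44, l=12→53, y=25→92.

29-20-44-53-92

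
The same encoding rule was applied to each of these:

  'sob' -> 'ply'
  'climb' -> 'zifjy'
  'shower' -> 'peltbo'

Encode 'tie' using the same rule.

Compare letters: s→p is +23, o→l is +23, b→y is +23 — a constant shift. Every letter moves 23 places later in the alphabet, wrapping around z→a.
For tie: t+23=q, i+23=f, e+23=b.

qfb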